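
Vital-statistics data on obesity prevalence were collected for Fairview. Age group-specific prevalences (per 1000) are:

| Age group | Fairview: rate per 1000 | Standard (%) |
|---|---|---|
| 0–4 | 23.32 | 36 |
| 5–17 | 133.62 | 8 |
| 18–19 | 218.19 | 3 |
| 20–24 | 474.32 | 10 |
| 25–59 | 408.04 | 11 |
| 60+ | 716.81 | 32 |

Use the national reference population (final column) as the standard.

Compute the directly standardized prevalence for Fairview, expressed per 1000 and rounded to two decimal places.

347.33

Standard weights: 0.36, 0.08, 0.03, 0.10, 0.11, 0.32.
Standardized rate: 0.3600×23.32 + 0.0800×133.62 + 0.0300×218.19 + 0.1000×474.32 + 0.1100×408.04 + 0.3200×716.81 = 347.3261 per 1000.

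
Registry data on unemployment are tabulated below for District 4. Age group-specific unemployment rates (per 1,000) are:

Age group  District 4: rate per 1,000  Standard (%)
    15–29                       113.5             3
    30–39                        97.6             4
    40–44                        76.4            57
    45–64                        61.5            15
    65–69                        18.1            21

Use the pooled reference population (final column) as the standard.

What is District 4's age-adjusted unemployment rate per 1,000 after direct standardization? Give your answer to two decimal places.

Standard weights: 0.03, 0.04, 0.57, 0.15, 0.21.
Standardized rate: 0.0300×113.5 + 0.0400×97.6 + 0.5700×76.4 + 0.1500×61.5 + 0.2100×18.1 = 63.8830 per 1,000.

63.88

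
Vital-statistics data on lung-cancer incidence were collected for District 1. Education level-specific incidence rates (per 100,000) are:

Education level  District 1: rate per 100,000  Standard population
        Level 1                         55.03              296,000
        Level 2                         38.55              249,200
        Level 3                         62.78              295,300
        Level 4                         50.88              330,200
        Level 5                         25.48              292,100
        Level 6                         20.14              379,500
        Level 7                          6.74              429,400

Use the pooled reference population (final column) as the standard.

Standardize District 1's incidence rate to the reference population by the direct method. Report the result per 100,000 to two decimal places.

Standard total = 2,271,700; weights = 0.1303, 0.1097, 0.1300, 0.1454, 0.1286, 0.1671, 0.1890.
Standardized rate: 0.1303×55.03 + 0.1097×38.55 + 0.1300×62.78 + 0.1454×50.88 + 0.1286×25.48 + 0.1671×20.14 + 0.1890×6.74 = 34.8704 per 100,000.

34.87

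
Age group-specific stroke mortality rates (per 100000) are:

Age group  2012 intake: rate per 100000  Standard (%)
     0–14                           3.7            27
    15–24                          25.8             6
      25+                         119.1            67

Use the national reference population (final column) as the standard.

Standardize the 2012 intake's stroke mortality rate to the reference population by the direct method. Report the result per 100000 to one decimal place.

82.3

Standard weights: 0.27, 0.06, 0.67.
Standardized rate: 0.2700×3.7 + 0.0600×25.8 + 0.6700×119.1 = 82.3440 per 100000.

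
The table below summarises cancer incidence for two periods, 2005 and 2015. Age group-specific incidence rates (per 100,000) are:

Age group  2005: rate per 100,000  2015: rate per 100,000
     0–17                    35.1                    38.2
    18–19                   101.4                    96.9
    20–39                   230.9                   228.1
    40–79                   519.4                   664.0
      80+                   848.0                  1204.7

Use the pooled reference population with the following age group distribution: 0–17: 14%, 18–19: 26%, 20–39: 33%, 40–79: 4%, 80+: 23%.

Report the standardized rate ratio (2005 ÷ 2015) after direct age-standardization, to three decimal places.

Standard weights: 0.14, 0.26, 0.33, 0.04, 0.23.
2005: 0.1400×35.1 + 0.2600×101.4 + 0.3300×230.9 + 0.0400×519.4 + 0.2300×848.0 = 323.2910 per 100,000.
2015: 0.1400×38.2 + 0.2600×96.9 + 0.3300×228.1 + 0.0400×664.0 + 0.2300×1204.7 = 409.4560 per 100,000.
Ratio = 323.2910 ÷ 409.4560 = 0.78956.

0.790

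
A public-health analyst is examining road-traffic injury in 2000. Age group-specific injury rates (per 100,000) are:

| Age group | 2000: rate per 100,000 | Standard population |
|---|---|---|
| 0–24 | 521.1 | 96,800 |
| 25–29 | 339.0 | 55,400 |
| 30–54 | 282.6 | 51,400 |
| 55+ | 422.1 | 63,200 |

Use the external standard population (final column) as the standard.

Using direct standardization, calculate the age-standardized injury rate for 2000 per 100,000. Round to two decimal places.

413.89

Standard total = 266,800; weights = 0.3628, 0.2076, 0.1927, 0.2369.
Standardized rate: 0.3628×521.1 + 0.2076×339.0 + 0.1927×282.6 + 0.2369×422.1 = 413.8885 per 100,000.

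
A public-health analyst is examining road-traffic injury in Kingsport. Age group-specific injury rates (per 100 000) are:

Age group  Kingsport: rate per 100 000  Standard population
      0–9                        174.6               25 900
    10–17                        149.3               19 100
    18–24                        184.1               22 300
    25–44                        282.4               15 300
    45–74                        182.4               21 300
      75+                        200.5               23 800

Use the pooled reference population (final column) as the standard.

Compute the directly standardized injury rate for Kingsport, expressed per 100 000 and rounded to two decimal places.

191.52

Standard total = 127 700; weights = 0.2028, 0.1496, 0.1746, 0.1198, 0.1668, 0.1864.
Standardized rate: 0.2028×174.6 + 0.1496×149.3 + 0.1746×184.1 + 0.1198×282.4 + 0.1668×182.4 + 0.1864×200.5 = 191.5187 per 100 000.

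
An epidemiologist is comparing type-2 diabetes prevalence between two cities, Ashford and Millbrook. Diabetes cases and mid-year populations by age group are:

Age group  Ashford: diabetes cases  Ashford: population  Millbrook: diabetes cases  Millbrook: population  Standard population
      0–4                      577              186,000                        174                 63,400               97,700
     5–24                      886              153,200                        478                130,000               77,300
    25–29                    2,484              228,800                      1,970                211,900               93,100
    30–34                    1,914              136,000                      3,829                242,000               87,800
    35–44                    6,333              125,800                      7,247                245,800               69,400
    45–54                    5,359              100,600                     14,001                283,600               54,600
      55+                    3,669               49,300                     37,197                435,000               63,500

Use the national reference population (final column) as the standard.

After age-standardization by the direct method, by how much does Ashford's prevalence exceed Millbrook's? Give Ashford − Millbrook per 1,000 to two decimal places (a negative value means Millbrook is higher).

Age-specific rates per 1,000 for Ashford: 3.102, 5.783, 10.857, 14.074, 50.342, 53.270, 74.422.
For Millbrook: 2.744, 3.677, 9.297, 15.822, 29.483, 49.369, 85.510.
Standard total = 543,400; weights = 0.1798, 0.1423, 0.1713, 0.1616, 0.1277, 0.1005, 0.1169.
Ashford: 0.1798×3.102 + 0.1423×5.783 + 0.1713×10.857 + 0.1616×14.074 + 0.1277×50.342 + 0.1005×53.270 + 0.1169×74.422 = 25.9930 per 1,000.
Millbrook: 0.1798×2.744 + 0.1423×3.677 + 0.1713×9.297 + 0.1616×15.822 + 0.1277×29.483 + 0.1005×49.369 + 0.1169×85.510 = 23.8842 per 1,000.
Difference = 25.9930 − 23.8842 = 2.1088.

2.11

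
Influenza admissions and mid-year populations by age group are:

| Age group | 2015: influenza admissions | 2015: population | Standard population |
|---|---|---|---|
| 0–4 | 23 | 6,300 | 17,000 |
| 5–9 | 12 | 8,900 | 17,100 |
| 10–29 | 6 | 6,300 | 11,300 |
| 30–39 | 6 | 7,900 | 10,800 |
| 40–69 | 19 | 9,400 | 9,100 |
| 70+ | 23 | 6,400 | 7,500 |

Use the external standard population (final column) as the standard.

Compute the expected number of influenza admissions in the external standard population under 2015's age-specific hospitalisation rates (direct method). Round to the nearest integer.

Age-specific rates per 100,000 for 2015: 365.08, 134.83, 95.24, 75.95, 202.13, 359.38.
Expected influenza admissions = Σ (standard pop × age-specific rate ÷ 100,000)
= 17,000×365.08/100,000 + 17,100×134.83/100,000 + 11,300×95.24/100,000 + 10,800×75.95/100,000 + 9,100×202.13/100,000 + 7,500×359.38/100,000
= 62.06 + 23.06 + 10.76 + 8.20 + 18.39 + 26.95 = 149.43.

149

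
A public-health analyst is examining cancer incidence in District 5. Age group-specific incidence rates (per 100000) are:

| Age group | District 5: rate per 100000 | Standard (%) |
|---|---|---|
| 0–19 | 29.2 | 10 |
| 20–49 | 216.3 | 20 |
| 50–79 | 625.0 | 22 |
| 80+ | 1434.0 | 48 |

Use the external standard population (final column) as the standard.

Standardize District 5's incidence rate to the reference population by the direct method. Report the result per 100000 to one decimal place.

Standard weights: 0.10, 0.20, 0.22, 0.48.
Standardized rate: 0.1000×29.2 + 0.2000×216.3 + 0.2200×625.0 + 0.4800×1434.0 = 872.0000 per 100000.

872.0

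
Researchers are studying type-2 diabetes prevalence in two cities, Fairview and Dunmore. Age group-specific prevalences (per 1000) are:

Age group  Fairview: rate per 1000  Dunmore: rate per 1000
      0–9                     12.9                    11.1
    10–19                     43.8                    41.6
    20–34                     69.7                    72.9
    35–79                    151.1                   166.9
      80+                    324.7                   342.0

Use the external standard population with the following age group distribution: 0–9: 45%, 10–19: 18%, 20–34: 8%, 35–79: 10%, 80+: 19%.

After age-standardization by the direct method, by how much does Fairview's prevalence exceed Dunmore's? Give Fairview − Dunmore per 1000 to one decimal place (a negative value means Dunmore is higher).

Standard weights: 0.45, 0.18, 0.08, 0.10, 0.19.
Fairview: 0.4500×12.9 + 0.1800×43.8 + 0.0800×69.7 + 0.1000×151.1 + 0.1900×324.7 = 96.0680 per 1000.
Dunmore: 0.4500×11.1 + 0.1800×41.6 + 0.0800×72.9 + 0.1000×166.9 + 0.1900×342.0 = 99.9850 per 1000.
Difference = 96.0680 − 99.9850 = -3.9170.

-3.9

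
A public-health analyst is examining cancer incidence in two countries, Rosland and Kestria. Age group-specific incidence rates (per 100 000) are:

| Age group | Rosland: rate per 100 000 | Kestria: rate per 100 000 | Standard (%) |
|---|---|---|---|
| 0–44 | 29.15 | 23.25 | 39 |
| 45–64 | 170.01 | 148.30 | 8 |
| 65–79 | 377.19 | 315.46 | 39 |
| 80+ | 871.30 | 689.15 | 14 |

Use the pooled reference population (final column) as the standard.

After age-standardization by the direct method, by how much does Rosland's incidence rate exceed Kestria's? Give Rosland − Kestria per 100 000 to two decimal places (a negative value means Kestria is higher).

53.61

Standard weights: 0.39, 0.08, 0.39, 0.14.
Rosland: 0.3900×29.15 + 0.0800×170.01 + 0.3900×377.19 + 0.1400×871.30 = 294.0554 per 100 000.
Kestria: 0.3900×23.25 + 0.0800×148.30 + 0.3900×315.46 + 0.1400×689.15 = 240.4419 per 100 000.
Difference = 294.0554 − 240.4419 = 53.6135.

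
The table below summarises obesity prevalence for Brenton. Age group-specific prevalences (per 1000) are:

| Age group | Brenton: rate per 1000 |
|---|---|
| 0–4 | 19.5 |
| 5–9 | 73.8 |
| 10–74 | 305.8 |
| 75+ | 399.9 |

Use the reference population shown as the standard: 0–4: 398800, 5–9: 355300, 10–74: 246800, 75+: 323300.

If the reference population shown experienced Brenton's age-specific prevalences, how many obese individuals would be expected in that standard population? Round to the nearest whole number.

238757

Expected obese individuals = Σ (standard pop × age-specific rate ÷ 1000)
= 398800×19.5/1000 + 355300×73.8/1000 + 246800×305.8/1000 + 323300×399.9/1000
= 7776.60 + 26221.14 + 75471.44 + 129287.67 = 238756.85.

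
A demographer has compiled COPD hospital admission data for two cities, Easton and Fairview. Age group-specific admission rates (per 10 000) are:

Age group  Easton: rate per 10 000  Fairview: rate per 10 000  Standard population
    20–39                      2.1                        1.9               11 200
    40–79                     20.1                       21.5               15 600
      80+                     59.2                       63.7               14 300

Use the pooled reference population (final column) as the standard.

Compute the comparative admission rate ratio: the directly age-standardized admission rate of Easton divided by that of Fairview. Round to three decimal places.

0.934

Standard total = 41 100; weights = 0.2725, 0.3796, 0.3479.
Easton: 0.2725×2.1 + 0.3796×20.1 + 0.3479×59.2 = 28.7990 per 10 000.
Fairview: 0.2725×1.9 + 0.3796×21.5 + 0.3479×63.7 = 30.8416 per 10 000.
Ratio = 28.7990 ÷ 30.8416 = 0.93377.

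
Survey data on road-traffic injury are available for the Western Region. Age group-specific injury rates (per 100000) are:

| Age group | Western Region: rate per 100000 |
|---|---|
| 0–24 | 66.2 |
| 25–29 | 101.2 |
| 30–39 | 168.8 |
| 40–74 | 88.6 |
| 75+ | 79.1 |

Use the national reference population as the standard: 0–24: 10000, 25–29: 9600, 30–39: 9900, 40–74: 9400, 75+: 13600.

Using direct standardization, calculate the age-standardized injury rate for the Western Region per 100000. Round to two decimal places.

Standard total = 52500; weights = 0.1905, 0.1829, 0.1886, 0.1790, 0.2590.
Standardized rate: 0.1905×66.2 + 0.1829×101.2 + 0.1886×168.8 + 0.1790×88.6 + 0.2590×79.1 = 99.2998 per 100000.

99.30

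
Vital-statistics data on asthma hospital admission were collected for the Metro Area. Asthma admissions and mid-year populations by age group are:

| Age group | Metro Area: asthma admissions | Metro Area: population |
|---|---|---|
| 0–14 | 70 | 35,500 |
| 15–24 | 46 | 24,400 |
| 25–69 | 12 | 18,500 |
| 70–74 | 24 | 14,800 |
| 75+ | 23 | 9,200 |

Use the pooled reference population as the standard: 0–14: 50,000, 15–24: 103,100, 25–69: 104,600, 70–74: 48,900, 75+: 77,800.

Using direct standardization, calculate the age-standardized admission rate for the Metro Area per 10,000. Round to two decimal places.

Age-specific rates per 10,000 for the Metro Area: 19.72, 18.85, 6.49, 16.22, 25.00.
Standard total = 384,400; weights = 0.1301, 0.2682, 0.2721, 0.1272, 0.2024.
Standardized rate: 0.1301×19.72 + 0.2682×18.85 + 0.2721×6.49 + 0.1272×16.22 + 0.2024×25.00 = 16.5090 per 10,000.

16.51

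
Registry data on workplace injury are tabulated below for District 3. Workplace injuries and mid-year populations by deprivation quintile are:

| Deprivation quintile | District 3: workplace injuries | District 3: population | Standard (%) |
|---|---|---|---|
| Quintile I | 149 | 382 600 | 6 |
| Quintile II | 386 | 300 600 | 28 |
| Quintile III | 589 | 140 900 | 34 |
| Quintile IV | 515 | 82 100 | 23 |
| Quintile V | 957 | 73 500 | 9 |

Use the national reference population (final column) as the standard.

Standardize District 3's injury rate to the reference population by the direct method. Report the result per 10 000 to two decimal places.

44.19

Deprivation-specific rates per 10 000 for District 3: 3.89, 12.84, 41.80, 62.73, 130.20.
Standard weights: 0.06, 0.28, 0.34, 0.23, 0.09.
Standardized rate: 0.0600×3.89 + 0.2800×12.84 + 0.3400×41.80 + 0.2300×62.73 + 0.0900×130.20 = 44.1880 per 10 000.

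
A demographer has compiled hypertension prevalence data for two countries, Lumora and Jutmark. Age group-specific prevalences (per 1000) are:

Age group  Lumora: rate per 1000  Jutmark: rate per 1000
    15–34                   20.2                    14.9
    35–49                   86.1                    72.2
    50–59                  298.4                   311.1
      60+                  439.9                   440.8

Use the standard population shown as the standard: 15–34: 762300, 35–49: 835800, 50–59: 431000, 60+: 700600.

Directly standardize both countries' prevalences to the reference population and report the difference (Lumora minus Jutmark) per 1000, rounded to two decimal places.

3.50

Standard total = 2729700; weights = 0.2793, 0.3062, 0.1579, 0.2567.
Lumora: 0.2793×20.2 + 0.3062×86.1 + 0.1579×298.4 + 0.2567×439.9 = 192.0230 per 1000.
Jutmark: 0.2793×14.9 + 0.3062×72.2 + 0.1579×311.1 + 0.2567×440.8 = 188.5231 per 1000.
Difference = 192.0230 − 188.5231 = 3.4999.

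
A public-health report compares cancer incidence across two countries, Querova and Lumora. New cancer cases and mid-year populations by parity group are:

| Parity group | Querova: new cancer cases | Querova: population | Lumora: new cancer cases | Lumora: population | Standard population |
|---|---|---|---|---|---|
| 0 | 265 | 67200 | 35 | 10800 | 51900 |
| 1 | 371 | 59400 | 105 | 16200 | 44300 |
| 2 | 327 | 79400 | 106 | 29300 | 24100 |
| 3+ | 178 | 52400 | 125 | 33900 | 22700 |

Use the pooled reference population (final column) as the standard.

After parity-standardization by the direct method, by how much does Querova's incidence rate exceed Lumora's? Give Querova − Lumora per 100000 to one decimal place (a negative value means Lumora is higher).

22.0

Parity-specific rates per 100000 for Querova: 394.35, 624.58, 411.84, 339.69.
For Lumora: 324.07, 648.15, 361.77, 368.73.
Standard total = 143000; weights = 0.3629, 0.3098, 0.1685, 0.1587.
Querova: 0.3629×394.35 + 0.3098×624.58 + 0.1685×411.84 + 0.1587×339.69 = 459.9424 per 100000.
Lumora: 0.3629×324.07 + 0.3098×648.15 + 0.1685×361.77 + 0.1587×368.73 = 437.9118 per 100000.
Difference = 459.9424 − 437.9118 = 22.0306.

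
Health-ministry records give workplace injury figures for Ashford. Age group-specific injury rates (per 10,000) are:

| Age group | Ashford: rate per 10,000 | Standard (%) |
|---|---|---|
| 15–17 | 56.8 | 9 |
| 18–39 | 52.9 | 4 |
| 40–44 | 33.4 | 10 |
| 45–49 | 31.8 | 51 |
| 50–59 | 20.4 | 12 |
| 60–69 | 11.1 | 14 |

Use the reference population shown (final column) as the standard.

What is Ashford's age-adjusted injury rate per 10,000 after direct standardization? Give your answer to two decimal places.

30.79

Standard weights: 0.09, 0.04, 0.10, 0.51, 0.12, 0.14.
Standardized rate: 0.0900×56.8 + 0.0400×52.9 + 0.1000×33.4 + 0.5100×31.8 + 0.1200×20.4 + 0.1400×11.1 = 30.7880 per 10,000.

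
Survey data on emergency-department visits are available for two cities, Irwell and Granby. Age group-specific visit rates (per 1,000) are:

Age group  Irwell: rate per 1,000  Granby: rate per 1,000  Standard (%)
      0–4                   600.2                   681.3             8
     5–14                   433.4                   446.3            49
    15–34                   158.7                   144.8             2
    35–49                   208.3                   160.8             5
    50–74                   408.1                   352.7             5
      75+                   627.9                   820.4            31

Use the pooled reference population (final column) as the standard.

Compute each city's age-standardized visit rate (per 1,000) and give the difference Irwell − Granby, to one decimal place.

Standard weights: 0.08, 0.49, 0.02, 0.05, 0.05, 0.31.
Irwell: 0.0800×600.2 + 0.4900×433.4 + 0.0200×158.7 + 0.0500×208.3 + 0.0500×408.1 + 0.3100×627.9 = 489.0250 per 1,000.
Granby: 0.0800×681.3 + 0.4900×446.3 + 0.0200×144.8 + 0.0500×160.8 + 0.0500×352.7 + 0.3100×820.4 = 556.0860 per 1,000.
Difference = 489.0250 − 556.0860 = -67.0610.

-67.1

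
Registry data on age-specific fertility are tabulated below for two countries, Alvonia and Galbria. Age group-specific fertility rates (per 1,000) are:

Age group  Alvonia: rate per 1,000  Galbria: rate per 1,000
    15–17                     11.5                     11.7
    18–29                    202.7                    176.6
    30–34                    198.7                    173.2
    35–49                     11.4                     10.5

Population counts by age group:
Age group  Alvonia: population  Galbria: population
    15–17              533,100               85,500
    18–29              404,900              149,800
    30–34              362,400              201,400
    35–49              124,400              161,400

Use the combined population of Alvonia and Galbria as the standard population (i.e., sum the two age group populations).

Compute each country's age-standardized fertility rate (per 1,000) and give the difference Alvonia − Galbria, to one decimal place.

Combined standard total = 2,022,900; weights = 0.3058, 0.2742, 0.2787, 0.1413.
Alvonia: 0.3058×11.5 + 0.2742×202.7 + 0.2787×198.7 + 0.1413×11.4 = 116.0892 per 1,000.
Galbria: 0.3058×11.7 + 0.2742×176.6 + 0.2787×173.2 + 0.1413×10.5 = 101.7592 per 1,000.
Difference = 116.0892 − 101.7592 = 14.3300.

14.3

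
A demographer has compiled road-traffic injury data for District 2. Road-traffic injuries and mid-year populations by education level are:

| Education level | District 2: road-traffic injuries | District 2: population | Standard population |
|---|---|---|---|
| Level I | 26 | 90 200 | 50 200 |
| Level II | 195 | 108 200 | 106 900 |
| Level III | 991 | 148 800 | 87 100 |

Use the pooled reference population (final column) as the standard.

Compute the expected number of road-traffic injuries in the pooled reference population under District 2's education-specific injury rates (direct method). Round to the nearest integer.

787

Education-specific rates per 100 000 for District 2: 28.82, 180.22, 665.99.
Expected road-traffic injuries = Σ (standard pop × education-specific rate ÷ 100 000)
= 50 200×28.82/100 000 + 106 900×180.22/100 000 + 87 100×665.99/100 000
= 14.47 + 192.66 + 580.08 = 787.21.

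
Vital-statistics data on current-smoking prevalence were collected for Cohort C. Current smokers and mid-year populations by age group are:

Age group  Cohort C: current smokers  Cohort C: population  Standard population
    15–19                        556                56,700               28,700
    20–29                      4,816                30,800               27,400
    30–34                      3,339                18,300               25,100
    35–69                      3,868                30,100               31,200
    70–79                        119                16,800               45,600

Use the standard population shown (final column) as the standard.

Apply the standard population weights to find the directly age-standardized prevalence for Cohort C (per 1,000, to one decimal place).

Age-specific rates per 1,000 for Cohort C: 9.806, 156.364, 182.459, 128.505, 7.083.
Standard total = 158,000; weights = 0.1816, 0.1734, 0.1589, 0.1975, 0.2886.
Standardized rate: 0.1816×9.806 + 0.1734×156.364 + 0.1589×182.459 + 0.1975×128.505 + 0.2886×7.083 = 85.3030 per 1,000.

85.3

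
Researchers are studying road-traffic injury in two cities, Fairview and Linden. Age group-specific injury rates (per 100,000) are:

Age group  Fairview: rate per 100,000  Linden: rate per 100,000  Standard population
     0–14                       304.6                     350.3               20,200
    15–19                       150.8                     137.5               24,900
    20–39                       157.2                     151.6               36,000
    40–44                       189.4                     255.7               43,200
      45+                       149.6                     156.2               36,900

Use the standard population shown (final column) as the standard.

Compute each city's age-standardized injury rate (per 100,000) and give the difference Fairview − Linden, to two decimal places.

Standard total = 161,200; weights = 0.1253, 0.1545, 0.2233, 0.2680, 0.2289.
Fairview: 0.1253×304.6 + 0.1545×150.8 + 0.2233×157.2 + 0.2680×189.4 + 0.2289×149.6 = 181.5717 per 100,000.
Linden: 0.1253×350.3 + 0.1545×137.5 + 0.2233×151.6 + 0.2680×255.7 + 0.2289×156.2 = 203.2719 per 100,000.
Difference = 181.5717 − 203.2719 = -21.7002.

-21.70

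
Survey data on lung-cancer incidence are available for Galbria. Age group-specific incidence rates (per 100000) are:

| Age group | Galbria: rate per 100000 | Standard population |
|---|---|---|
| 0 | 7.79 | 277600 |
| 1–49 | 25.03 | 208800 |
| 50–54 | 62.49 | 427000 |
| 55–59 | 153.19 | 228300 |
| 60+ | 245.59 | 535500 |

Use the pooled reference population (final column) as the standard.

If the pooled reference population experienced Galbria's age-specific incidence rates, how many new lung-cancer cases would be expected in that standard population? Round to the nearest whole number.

Expected new lung-cancer cases = Σ (standard pop × age-specific rate ÷ 100000)
= 277600×7.79/100000 + 208800×25.03/100000 + 427000×62.49/100000 + 228300×153.19/100000 + 535500×245.59/100000
= 21.63 + 52.26 + 266.83 + 349.73 + 1315.13 = 2005.59.

2006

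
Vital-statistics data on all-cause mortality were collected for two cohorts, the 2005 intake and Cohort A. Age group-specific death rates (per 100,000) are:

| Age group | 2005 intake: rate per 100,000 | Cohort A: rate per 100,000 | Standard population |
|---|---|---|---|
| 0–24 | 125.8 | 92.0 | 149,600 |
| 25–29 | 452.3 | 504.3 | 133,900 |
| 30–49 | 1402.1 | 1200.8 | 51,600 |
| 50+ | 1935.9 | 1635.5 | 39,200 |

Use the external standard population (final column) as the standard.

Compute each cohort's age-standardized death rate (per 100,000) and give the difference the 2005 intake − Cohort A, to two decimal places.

Standard total = 374,300; weights = 0.3997, 0.3577, 0.1379, 0.1047.
The 2005 intake: 0.3997×125.8 + 0.3577×452.3 + 0.1379×1402.1 + 0.1047×1935.9 = 608.1173 per 100,000.
Cohort A: 0.3997×92.0 + 0.3577×504.3 + 0.1379×1200.8 + 0.1047×1635.5 = 553.9991 per 100,000.
Difference = 608.1173 − 553.9991 = 54.1182.

54.12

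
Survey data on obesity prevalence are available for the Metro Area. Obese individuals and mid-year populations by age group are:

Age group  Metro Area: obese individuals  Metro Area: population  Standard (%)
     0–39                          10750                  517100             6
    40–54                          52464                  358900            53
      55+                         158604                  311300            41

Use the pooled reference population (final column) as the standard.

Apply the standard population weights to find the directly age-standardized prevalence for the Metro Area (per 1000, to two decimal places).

287.61

Age-specific rates per 1000 for the Metro Area: 20.789, 146.180, 509.489.
Standard weights: 0.06, 0.53, 0.41.
Standardized rate: 0.0600×20.789 + 0.5300×146.180 + 0.4100×509.489 = 287.6133 per 1000.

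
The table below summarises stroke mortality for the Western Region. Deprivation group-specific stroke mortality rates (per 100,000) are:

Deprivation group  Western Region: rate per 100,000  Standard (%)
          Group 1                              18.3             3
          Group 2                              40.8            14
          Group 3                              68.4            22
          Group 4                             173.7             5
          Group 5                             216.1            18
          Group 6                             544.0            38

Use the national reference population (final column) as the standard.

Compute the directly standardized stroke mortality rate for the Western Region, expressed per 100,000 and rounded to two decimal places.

Standard weights: 0.03, 0.14, 0.22, 0.05, 0.18, 0.38.
Standardized rate: 0.0300×18.3 + 0.1400×40.8 + 0.2200×68.4 + 0.0500×173.7 + 0.1800×216.1 + 0.3800×544.0 = 275.6120 per 100,000.

275.61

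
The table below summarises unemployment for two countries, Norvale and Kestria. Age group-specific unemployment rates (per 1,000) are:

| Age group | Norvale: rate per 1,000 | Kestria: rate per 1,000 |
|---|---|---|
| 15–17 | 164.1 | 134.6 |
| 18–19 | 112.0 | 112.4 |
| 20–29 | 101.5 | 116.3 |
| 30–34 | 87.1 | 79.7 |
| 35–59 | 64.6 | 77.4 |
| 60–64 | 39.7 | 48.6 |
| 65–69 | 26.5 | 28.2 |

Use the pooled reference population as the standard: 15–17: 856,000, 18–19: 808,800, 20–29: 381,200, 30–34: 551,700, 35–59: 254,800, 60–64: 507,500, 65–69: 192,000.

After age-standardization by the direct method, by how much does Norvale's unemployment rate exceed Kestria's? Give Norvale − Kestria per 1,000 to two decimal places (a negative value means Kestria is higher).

4.30

Standard total = 3,552,000; weights = 0.2410, 0.2277, 0.1073, 0.1553, 0.0717, 0.1429, 0.0541.
Norvale: 0.2410×164.1 + 0.2277×112.0 + 0.1073×101.5 + 0.1553×87.1 + 0.0717×64.6 + 0.1429×39.7 + 0.0541×26.5 = 101.2094 per 1,000.
Kestria: 0.2410×134.6 + 0.2277×112.4 + 0.1073×116.3 + 0.1553×79.7 + 0.0717×77.4 + 0.1429×48.6 + 0.0541×28.2 = 96.9119 per 1,000.
Difference = 101.2094 − 96.9119 = 4.2975.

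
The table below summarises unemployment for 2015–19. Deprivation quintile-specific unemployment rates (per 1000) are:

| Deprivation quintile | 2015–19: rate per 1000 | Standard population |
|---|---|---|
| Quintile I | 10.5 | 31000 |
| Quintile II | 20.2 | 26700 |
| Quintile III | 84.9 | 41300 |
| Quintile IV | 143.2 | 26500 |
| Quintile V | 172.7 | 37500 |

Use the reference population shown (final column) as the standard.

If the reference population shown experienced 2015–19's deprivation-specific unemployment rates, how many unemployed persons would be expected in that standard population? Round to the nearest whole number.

14642

Expected unemployed persons = Σ (standard pop × deprivation-specific rate ÷ 1000)
= 31000×10.5/1000 + 26700×20.2/1000 + 41300×84.9/1000 + 26500×143.2/1000 + 37500×172.7/1000
= 325.50 + 539.34 + 3506.37 + 3794.80 + 6476.25 = 14642.26.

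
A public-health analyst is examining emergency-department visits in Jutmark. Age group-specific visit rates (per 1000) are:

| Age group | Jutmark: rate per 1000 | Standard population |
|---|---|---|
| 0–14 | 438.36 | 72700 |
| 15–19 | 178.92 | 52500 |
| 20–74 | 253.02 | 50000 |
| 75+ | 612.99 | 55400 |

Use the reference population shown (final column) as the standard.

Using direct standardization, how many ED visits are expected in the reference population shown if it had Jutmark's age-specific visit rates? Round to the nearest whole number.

87873

Expected ED visits = Σ (standard pop × age-specific rate ÷ 1000)
= 72700×438.36/1000 + 52500×178.92/1000 + 50000×253.02/1000 + 55400×612.99/1000
= 31868.77 + 9393.30 + 12651.00 + 33959.65 = 87872.72.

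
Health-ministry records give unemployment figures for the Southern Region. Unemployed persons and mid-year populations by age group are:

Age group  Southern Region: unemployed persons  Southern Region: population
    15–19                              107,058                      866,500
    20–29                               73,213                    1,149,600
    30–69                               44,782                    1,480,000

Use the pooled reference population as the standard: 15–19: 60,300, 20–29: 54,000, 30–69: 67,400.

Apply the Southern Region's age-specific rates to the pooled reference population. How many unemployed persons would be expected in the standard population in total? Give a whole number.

12929

Age-specific rates per 1,000 for the Southern Region: 123.552, 63.686, 30.258.
Expected unemployed persons = Σ (standard pop × age-specific rate ÷ 1,000)
= 60,300×123.552/1,000 + 54,000×63.686/1,000 + 67,400×30.258/1,000
= 7450.20 + 3439.02 + 2039.40 = 12928.62.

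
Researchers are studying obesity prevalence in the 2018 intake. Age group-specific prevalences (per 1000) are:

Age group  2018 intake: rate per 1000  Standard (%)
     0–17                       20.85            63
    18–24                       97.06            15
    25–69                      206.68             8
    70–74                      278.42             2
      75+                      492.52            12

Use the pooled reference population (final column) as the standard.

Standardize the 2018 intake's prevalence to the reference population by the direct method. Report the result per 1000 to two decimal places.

108.90

Standard weights: 0.63, 0.15, 0.08, 0.02, 0.12.
Standardized rate: 0.6300×20.85 + 0.1500×97.06 + 0.0800×206.68 + 0.0200×278.42 + 0.1200×492.52 = 108.8997 per 1000.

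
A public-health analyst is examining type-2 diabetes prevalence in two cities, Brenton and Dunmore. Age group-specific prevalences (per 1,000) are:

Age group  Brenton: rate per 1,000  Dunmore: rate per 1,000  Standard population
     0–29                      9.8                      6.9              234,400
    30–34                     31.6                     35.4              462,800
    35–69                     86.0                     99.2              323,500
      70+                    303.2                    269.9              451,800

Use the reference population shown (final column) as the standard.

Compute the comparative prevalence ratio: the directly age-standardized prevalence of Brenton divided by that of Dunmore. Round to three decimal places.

Standard total = 1,472,500; weights = 0.1592, 0.3143, 0.2197, 0.3068.
Brenton: 0.1592×9.8 + 0.3143×31.6 + 0.2197×86.0 + 0.3068×303.2 = 123.4148 per 1,000.
Dunmore: 0.1592×6.9 + 0.3143×35.4 + 0.2197×99.2 + 0.3068×269.9 = 116.8302 per 1,000.
Ratio = 123.4148 ÷ 116.8302 = 1.05636.

1.056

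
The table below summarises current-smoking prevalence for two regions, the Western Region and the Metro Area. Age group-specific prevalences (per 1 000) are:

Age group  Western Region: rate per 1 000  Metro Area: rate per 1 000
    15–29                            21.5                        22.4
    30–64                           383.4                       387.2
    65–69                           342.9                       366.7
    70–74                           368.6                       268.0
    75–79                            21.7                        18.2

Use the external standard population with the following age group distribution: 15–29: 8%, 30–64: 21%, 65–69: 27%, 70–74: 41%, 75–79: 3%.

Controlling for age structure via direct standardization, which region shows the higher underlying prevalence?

Standard weights: 0.08, 0.21, 0.27, 0.41, 0.03.
The Western Region: 0.0800×21.5 + 0.2100×383.4 + 0.2700×342.9 + 0.4100×368.6 + 0.0300×21.7 = 326.5940 per 1 000.
The Metro Area: 0.0800×22.4 + 0.2100×387.2 + 0.2700×366.7 + 0.4100×268.0 + 0.0300×18.2 = 292.5390 per 1 000.

Western Region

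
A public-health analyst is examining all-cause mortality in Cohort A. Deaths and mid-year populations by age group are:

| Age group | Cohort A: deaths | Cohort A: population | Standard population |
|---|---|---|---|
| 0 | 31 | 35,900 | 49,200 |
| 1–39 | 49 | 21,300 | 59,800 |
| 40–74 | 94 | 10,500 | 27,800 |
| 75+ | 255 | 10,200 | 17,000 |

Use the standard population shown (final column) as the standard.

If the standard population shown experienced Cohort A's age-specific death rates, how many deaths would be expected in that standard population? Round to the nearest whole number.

Age-specific rates per 100,000 for Cohort A: 86.35, 230.05, 895.24, 2500.00.
Expected deaths = Σ (standard pop × age-specific rate ÷ 100,000)
= 49,200×86.35/100,000 + 59,800×230.05/100,000 + 27,800×895.24/100,000 + 17,000×2500.00/100,000
= 42.48 + 137.57 + 248.88 + 425.00 = 853.93.

854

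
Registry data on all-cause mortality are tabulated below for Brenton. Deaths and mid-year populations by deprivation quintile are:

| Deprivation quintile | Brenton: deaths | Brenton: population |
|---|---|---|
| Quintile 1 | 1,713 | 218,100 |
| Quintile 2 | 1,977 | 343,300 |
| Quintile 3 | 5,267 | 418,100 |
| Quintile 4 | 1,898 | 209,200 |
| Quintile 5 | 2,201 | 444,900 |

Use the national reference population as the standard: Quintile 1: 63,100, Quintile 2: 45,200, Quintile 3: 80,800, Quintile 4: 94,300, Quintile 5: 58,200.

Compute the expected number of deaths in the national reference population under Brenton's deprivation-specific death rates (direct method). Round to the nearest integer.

2917

Deprivation-specific rates per 100,000 for Brenton: 785.42, 575.88, 1259.75, 907.27, 494.72.
Expected deaths = Σ (standard pop × deprivation-specific rate ÷ 100,000)
= 63,100×785.42/100,000 + 45,200×575.88/100,000 + 80,800×1259.75/100,000 + 94,300×907.27/100,000 + 58,200×494.72/100,000
= 495.60 + 260.30 + 1017.88 + 855.55 + 287.93 = 2917.25.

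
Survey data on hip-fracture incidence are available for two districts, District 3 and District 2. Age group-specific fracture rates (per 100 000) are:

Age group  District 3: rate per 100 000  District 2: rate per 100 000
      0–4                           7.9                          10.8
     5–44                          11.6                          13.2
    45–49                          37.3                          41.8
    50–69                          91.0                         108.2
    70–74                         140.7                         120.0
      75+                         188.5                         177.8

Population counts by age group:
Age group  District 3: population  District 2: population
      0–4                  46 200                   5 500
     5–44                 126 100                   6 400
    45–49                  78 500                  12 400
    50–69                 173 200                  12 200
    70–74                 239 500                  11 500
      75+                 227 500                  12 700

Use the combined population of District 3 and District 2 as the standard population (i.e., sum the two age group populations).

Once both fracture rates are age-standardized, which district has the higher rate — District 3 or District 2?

District 3

Combined standard total = 951 700; weights = 0.0543, 0.1392, 0.0955, 0.1948, 0.2637, 0.2524.
District 3: 0.0543×7.9 + 0.1392×11.6 + 0.0955×37.3 + 0.1948×91.0 + 0.2637×140.7 + 0.2524×188.5 = 108.0181 per 100 000.
District 2: 0.0543×10.8 + 0.1392×13.2 + 0.0955×41.8 + 0.1948×108.2 + 0.2637×120.0 + 0.2524×177.8 = 104.0189 per 100 000.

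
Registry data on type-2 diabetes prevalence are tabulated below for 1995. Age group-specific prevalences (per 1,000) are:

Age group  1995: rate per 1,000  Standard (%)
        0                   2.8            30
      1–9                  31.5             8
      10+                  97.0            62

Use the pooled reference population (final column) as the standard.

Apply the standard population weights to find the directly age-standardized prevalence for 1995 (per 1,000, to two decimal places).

Standard weights: 0.30, 0.08, 0.62.
Standardized rate: 0.3000×2.8 + 0.0800×31.5 + 0.6200×97.0 = 63.5000 per 1,000.

63.50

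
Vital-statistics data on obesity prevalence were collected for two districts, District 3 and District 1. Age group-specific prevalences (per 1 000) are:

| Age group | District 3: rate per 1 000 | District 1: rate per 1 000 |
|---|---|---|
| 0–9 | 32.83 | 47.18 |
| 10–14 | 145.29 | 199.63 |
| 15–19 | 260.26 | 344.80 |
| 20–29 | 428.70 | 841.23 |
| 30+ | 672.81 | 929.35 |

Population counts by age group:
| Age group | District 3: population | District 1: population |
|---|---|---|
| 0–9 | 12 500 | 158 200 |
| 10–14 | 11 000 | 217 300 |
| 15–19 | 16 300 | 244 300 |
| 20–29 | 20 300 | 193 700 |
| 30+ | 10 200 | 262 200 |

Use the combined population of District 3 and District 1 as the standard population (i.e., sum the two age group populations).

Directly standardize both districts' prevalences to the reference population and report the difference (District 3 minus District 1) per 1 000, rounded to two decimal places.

Combined standard total = 1 146 000; weights = 0.1490, 0.1992, 0.2274, 0.1867, 0.2377.
District 3: 0.1490×32.83 + 0.1992×145.29 + 0.2274×260.26 + 0.1867×428.70 + 0.2377×672.81 = 332.9955 per 1 000.
District 1: 0.1490×47.18 + 0.1992×199.63 + 0.2274×344.80 + 0.1867×841.23 + 0.2377×929.35 = 503.1956 per 1 000.
Difference = 332.9955 − 503.1956 = -170.2002.

-170.20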